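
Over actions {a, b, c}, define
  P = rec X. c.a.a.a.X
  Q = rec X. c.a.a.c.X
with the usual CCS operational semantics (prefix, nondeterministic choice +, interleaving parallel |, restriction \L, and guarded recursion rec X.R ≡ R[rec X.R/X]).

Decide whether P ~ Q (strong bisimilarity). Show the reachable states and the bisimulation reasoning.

P's transition system — 4 states:
  u0 = rec X. c.a.a.a.X | =c=> u1
  u1 = a.a.a.(rec X. c.a.a.a.X) | =a=> u2
  u2 = a.a.(rec X. c.a.a.a.X) | =a=> u3
  u3 = a.(rec X. c.a.a.a.X) | =a=> u0
Q's transition system — 4 states:
  v0 = rec X. c.a.a.c.X | =c=> v1
  v1 = a.a.c.(rec X. c.a.a.c.X) | =a=> v2
  v2 = a.c.(rec X. c.a.a.c.X) | =a=> v3
  v3 = c.(rec X. c.a.a.c.X) | =c=> v0
Coarsest stable partition (strong bisimilarity classes):
  B0 = {u0}
  B1 = {u1}
  B2 = {u2}
  B3 = {u3}
  B4 = {v0}
  B5 = {v1}
  B6 = {v2}
  B7 = {v3}
u0 ∈ B0, v0 ∈ B4 → different blocks

P ≁ Q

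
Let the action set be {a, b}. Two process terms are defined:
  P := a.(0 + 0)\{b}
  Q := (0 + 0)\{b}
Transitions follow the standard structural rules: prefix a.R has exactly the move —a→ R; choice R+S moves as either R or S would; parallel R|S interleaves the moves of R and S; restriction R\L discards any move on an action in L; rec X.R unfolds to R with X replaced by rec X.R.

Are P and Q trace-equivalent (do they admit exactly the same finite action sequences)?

NO — witness ⟨a⟩

Reachable graph of P (2 states):
  m0 = a.(0 + 0)\{b} :: -a-> m1
  m1 = (0 + 0)\{b} :: (no moves)
Reachable graph of Q (1 states):
  n0 = (0 + 0)\{b} :: (no moves)
Run σ = ⟨a⟩ on P: start {m0}
  [1] a ⇒ {m1}
  P completes σ.
Run σ = ⟨a⟩ on Q: start {n0}
  [1] a ⇒ ∅  — Q cannot continue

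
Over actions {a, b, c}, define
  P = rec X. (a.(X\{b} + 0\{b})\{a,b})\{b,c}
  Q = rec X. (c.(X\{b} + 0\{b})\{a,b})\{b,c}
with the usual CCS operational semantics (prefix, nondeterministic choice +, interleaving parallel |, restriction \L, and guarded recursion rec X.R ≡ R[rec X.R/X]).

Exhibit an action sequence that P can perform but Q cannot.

a

Reachable graph of P (2 states):
  u0 = rec X. (a.(X\{b} + 0\{b})\{a,b})\{b,c} has moves --a--▸ u1
  u1 = ((rec X. (a.(X\{b} + 0\{b})\{a,b})\{b,c})\{b} + 0\{b})\{a,b}\{b,c} has moves stopped
Reachable graph of Q (1 states):
  v0 = rec X. (c.(X\{b} + 0\{b})\{a,b})\{b,c} has moves stopped
Trace ⟨a⟩ through P, begin at {u0}:
  [1] a ⇒ {u1}
  P completes σ.
Trace ⟨a⟩ through Q, begin at {v0}:
  [1] a ⇒ ∅  — Q cannot continue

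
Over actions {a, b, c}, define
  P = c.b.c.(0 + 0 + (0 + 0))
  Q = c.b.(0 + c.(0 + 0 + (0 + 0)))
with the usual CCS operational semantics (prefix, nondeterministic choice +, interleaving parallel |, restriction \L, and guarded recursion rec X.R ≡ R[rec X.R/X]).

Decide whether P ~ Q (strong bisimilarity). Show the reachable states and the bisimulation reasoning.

P ~ Q

P's transition system — 4 states:
  u0 = c.b.c.(0 + 0 + (0 + 0)) :: --c--▸ u1
  u1 = b.c.(0 + 0 + (0 + 0)) :: --b--▸ u2
  u2 = c.(0 + 0 + (0 + 0)) :: --c--▸ u3
  u3 = 0 + 0 + (0 + 0) :: ·
Q's transition system — 4 states:
  v0 = c.b.(0 + c.(0 + 0 + (0 + 0))) :: --c--▸ v1
  v1 = b.(0 + c.(0 + 0 + (0 + 0))) :: --b--▸ v2
  v2 = 0 + c.(0 + 0 + (0 + 0)) :: --c--▸ v3
  v3 = 0 + 0 + (0 + 0) :: ·
Bisimilarity quotient blocks:
  B0 = {u0, v0}
  B1 = {u1, v1}
  B2 = {u2, v2}
  B3 = {u3, v3}
u0 ∈ B0, v0 ∈ B0 → same block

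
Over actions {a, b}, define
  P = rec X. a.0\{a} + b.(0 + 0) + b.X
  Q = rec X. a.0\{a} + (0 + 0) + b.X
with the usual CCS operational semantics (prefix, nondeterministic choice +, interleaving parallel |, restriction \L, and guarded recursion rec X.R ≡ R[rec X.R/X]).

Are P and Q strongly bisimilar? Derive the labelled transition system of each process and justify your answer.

NO

LTS(P): 3 reachable states
  s0 = rec X. a.0\{a} + b.(0 + 0) + b.X has moves —a→ s1, —b→ s0, —b→ s2
  s1 = 0\{a} has moves stopped
  s2 = 0 + 0 has moves stopped
LTS(Q): 2 reachable states
  t0 = rec X. a.0\{a} + (0 + 0) + b.X has moves —a→ t1, —b→ t0
  t1 = 0\{a} has moves stopped
Bisimilarity quotient blocks:
  B0 = {s0}
  B1 = {s1, s2, t1}
  B2 = {t0}
s0 ∈ B0, t0 ∈ B2 → different blocks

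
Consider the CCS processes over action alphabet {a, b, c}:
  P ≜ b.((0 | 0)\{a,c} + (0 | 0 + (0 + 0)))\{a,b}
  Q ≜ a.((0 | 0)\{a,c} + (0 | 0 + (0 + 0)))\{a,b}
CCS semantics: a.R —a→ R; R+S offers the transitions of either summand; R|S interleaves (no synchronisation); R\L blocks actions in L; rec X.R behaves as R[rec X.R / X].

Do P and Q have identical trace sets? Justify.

NO — witness ⟨b⟩

LTS(P): 2 reachable states
  u0 = b.((0 | 0)\{a,c} + (0 | 0 + (0 + 0)))\{a,b} ⊢ =b=> u1
  u1 = ((0 | 0)\{a,c} + (0 | 0 + (0 + 0)))\{a,b} ⊢ ∅
LTS(Q): 2 reachable states
  v0 = a.((0 | 0)\{a,c} + (0 | 0 + (0 + 0)))\{a,b} ⊢ =a=> v1
  v1 = ((0 | 0)\{a,c} + (0 | 0 + (0 + 0)))\{a,b} ⊢ ∅
Run σ = ⟨b⟩ on P: start {u0}
  after b @ step 1: {u1}
  ✓ P
Run σ = ⟨b⟩ on Q: start {v0}
  after b @ step 1: ∅  — Q cannot continue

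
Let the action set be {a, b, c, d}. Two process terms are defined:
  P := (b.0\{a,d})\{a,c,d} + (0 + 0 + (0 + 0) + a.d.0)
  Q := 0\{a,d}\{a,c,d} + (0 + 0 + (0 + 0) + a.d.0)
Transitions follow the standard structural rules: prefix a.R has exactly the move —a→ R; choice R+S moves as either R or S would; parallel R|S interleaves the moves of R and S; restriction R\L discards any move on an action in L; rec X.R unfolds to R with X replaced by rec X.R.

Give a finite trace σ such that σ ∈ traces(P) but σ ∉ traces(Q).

LTS(P): 4 reachable states
  m0 = (b.0\{a,d})\{a,c,d} + (0 + 0 + (0 + 0) + a.d.0) | =a=> m1, =b=> m2
  m1 = d.0 | =d=> m3
  m2 = 0\{a,d}\{a,c,d} | stopped
  m3 = 0 | stopped
LTS(Q): 3 reachable states
  n0 = 0\{a,d}\{a,c,d} + (0 + 0 + (0 + 0) + a.d.0) | =a=> n1
  n1 = d.0 | =d=> n2
  n2 = 0 | stopped
Trace ⟨b⟩ through P, begin at {m0}:
  [1] b ⇒ {m2}
  P completes σ.
Trace ⟨b⟩ through Q, begin at {n0}:
  [1] b ⇒ no successor for Q

b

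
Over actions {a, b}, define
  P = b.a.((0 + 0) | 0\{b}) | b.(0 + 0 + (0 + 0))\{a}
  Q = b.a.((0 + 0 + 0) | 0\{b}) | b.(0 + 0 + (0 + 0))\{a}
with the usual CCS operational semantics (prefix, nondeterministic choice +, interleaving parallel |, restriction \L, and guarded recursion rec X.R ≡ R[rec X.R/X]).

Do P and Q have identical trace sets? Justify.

Reachable graph of P (6 states):
  s0 = b.a.((0 + 0) | 0\{b}) | b.(0 + 0 + (0 + 0))\{a} → --b--▸ s1, --b--▸ s2
  s1 = a.((0 + 0) | 0\{b}) | b.(0 + 0 + (0 + 0))\{a} → --a--▸ s3, --b--▸ s4
  s2 = b.a.((0 + 0) | 0\{b}) | (0 + 0 + (0 + 0))\{a} → --b--▸ s4
  s3 = (0 + 0) | 0\{b} | b.(0 + 0 + (0 + 0))\{a} → --b--▸ s5
  s4 = a.((0 + 0) | 0\{b}) | (0 + 0 + (0 + 0))\{a} → --a--▸ s5
  s5 = (0 + 0) | 0\{b} | (0 + 0 + (0 + 0))\{a} → deadlocked
Reachable graph of Q (6 states):
  t0 = b.a.((0 + 0 + 0) | 0\{b}) | b.(0 + 0 + (0 + 0))\{a} → --b--▸ t1, --b--▸ t2
  t1 = a.((0 + 0 + 0) | 0\{b}) | b.(0 + 0 + (0 + 0))\{a} → --a--▸ t3, --b--▸ t4
  t2 = b.a.((0 + 0 + 0) | 0\{b}) | (0 + 0 + (0 + 0))\{a} → --b--▸ t4
  t3 = (0 + 0 + 0) | 0\{b} | b.(0 + 0 + (0 + 0))\{a} → --b--▸ t5
  t4 = a.((0 + 0 + 0) | 0\{b}) | (0 + 0 + (0 + 0))\{a} → --a--▸ t5
  t5 = (0 + 0 + 0) | 0\{b} | (0 + 0 + (0 + 0))\{a} → deadlocked
Coarsest stable partition (strong bisimilarity classes):
  B0 = {s0, t0}
  B1 = {s2, t2}
  B2 = {s4, t4}
  B3 = {s5, t5}
  B4 = {s1, t1}
  B5 = {s3, t3}
s0 ∈ B0, t0 ∈ B0 → same block
Bisimilar ⇒ trace-equivalent.

traces(P) = traces(Q)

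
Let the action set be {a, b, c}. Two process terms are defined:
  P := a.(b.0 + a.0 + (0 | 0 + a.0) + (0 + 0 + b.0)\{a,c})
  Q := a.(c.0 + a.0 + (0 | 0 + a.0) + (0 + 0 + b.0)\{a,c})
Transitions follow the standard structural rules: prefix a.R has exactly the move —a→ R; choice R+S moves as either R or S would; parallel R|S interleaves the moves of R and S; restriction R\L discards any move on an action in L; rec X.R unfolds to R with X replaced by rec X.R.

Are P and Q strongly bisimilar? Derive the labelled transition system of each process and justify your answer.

Reachable graph of P (4 states):
  p0 = a.(b.0 + a.0 + (0 | 0 + a.0) + (0 + 0 + b.0)\{a,c}) has moves —a→ p1
  p1 = b.0 + a.0 + (0 | 0 + a.0) + (0 + 0 + b.0)\{a,c} has moves —a→ p2, —b→ p2, —b→ p3
  p2 = 0 has moves stopped
  p3 = 0\{a,c} has moves stopped
Reachable graph of Q (4 states):
  q0 = a.(c.0 + a.0 + (0 | 0 + a.0) + (0 + 0 + b.0)\{a,c}) has moves —a→ q1
  q1 = c.0 + a.0 + (0 | 0 + a.0) + (0 + 0 + b.0)\{a,c} has moves —a→ q2, —b→ q3, —c→ q2
  q2 = 0 has moves stopped
  q3 = 0\{a,c} has moves stopped
Coarsest stable partition (strong bisimilarity classes):
  B0 = {p0}
  B1 = {p1}
  B2 = {p2, p3, q2, q3}
  B3 = {q0}
  B4 = {q1}
p0 ∈ B0, q0 ∈ B3 → different blocks

P ≁ Q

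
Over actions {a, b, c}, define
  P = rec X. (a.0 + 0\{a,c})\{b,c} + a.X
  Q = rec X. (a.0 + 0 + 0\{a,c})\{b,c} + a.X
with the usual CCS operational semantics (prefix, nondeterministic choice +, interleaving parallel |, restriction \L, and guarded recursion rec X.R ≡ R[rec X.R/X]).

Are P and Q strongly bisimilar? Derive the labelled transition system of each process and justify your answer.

P's transition system — 2 states:
  s0 = rec X. (a.0 + 0\{a,c})\{b,c} + a.X :: =a=> s0, =a=> s1
  s1 = 0\{b,c} :: (no moves)
Q's transition system — 2 states:
  t0 = rec X. (a.0 + 0 + 0\{a,c})\{b,c} + a.X :: =a=> t0, =a=> t1
  t1 = 0\{b,c} :: (no moves)
Bisimilarity quotient blocks:
  B0 = {s0, t0}
  B1 = {s1, t1}
s0 ∈ B0, t0 ∈ B0 → same block

P ~ Q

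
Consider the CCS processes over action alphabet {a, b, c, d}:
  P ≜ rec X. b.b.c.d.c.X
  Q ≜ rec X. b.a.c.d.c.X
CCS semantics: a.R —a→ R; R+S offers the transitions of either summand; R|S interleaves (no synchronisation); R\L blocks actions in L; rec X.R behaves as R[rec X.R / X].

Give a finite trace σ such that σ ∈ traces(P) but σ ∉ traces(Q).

bb

LTS(P): 5 reachable states
  m0 = rec X. b.b.c.d.c.X ⊢ —b→ m1
  m1 = b.c.d.c.(rec X. b.b.c.d.c.X) ⊢ —b→ m2
  m2 = c.d.c.(rec X. b.b.c.d.c.X) ⊢ —c→ m3
  m3 = d.c.(rec X. b.b.c.d.c.X) ⊢ —d→ m4
  m4 = c.(rec X. b.b.c.d.c.X) ⊢ —c→ m0
LTS(Q): 5 reachable states
  n0 = rec X. b.a.c.d.c.X ⊢ —b→ n1
  n1 = a.c.d.c.(rec X. b.a.c.d.c.X) ⊢ —a→ n2
  n2 = c.d.c.(rec X. b.a.c.d.c.X) ⊢ —c→ n3
  n3 = d.c.(rec X. b.a.c.d.c.X) ⊢ —d→ n4
  n4 = c.(rec X. b.a.c.d.c.X) ⊢ —c→ n0
Run σ = ⟨bb⟩ on P: start {m0}
  [1] b ⇒ {m1}
  [2] b ⇒ {m2}
  P completes σ.
Run σ = ⟨bb⟩ on Q: start {n0}
  [1] b ⇒ {n1}
  [2] b ⇒ ∅  — Q cannot continue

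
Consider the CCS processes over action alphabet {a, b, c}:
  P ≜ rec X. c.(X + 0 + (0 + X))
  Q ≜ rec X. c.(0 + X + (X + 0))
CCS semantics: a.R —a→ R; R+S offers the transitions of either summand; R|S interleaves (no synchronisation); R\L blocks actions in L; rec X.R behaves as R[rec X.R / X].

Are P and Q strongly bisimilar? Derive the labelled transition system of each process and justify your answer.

Reachable graph of P (2 states):
  p0 = rec X. c.(X + 0 + (0 + X)) ⊢ =c=> p1
  p1 = (rec X. c.(X + 0 + (0 + X))) + 0 + (0 + (rec X. c.(X + 0 + (0 + X)))) ⊢ =c=> p1
Reachable graph of Q (2 states):
  q0 = rec X. c.(0 + X + (X + 0)) ⊢ =c=> q1
  q1 = 0 + (rec X. c.(0 + X + (X + 0))) + ((rec X. c.(0 + X + (X + 0))) + 0) ⊢ =c=> q1
Coarsest stable partition (strong bisimilarity classes):
  B0 = {p0, p1, q0, q1}
p0 ∈ B0, q0 ∈ B0 → same block

bisimilar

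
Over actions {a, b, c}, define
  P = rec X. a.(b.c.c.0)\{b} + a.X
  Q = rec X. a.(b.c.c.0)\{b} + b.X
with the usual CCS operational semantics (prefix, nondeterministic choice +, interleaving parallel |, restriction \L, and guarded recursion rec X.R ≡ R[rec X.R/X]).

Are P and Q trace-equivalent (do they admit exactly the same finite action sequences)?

P's transition system — 2 states:
  p0 = rec X. a.(b.c.c.0)\{b} + a.X :: -a-> p0, -a-> p1
  p1 = (b.c.c.0)\{b} :: (no moves)
Q's transition system — 2 states:
  q0 = rec X. a.(b.c.c.0)\{b} + b.X :: -a-> q1, -b-> q0
  q1 = (b.c.c.0)\{b} :: (no moves)
Trace ⟨aa⟩ through P, begin at {p0}:
  step 1 (a): {p0, p1}
  step 2 (a): {p0, p1}
  ✓ P
Trace ⟨aa⟩ through Q, begin at {q0}:
  step 1 (a): {q1}
  step 2 (a): ∅  — Q cannot continue

NO — witness ⟨aa⟩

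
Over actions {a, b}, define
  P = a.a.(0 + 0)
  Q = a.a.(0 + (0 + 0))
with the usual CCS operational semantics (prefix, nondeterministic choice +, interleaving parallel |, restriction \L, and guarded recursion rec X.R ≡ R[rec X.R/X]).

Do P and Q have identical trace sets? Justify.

trace-equivalent

P's transition system — 3 states:
  m0 = a.a.(0 + 0) :: =a=> m1
  m1 = a.(0 + 0) :: =a=> m2
  m2 = 0 + 0 :: ∅
Q's transition system — 3 states:
  n0 = a.a.(0 + (0 + 0)) :: =a=> n1
  n1 = a.(0 + (0 + 0)) :: =a=> n2
  n2 = 0 + (0 + 0) :: ∅
Partition-refinement fixed point:
  B0 = {m0, n0}
  B1 = {m1, n1}
  B2 = {m2, n2}
m0 ∈ B0, n0 ∈ B0 → same block
Bisimilar ⇒ trace-equivalent.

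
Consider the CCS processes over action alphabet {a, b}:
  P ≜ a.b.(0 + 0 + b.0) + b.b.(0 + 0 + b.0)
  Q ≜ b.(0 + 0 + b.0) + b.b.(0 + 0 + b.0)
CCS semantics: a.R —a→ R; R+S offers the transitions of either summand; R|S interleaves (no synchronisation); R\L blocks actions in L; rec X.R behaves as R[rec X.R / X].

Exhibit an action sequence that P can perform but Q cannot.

a

Reachable graph of P (4 states):
  u0 = a.b.(0 + 0 + b.0) + b.b.(0 + 0 + b.0) ⊢ —a→ u1, —b→ u1
  u1 = b.(0 + 0 + b.0) ⊢ —b→ u2
  u2 = 0 + 0 + b.0 ⊢ —b→ u3
  u3 = 0 ⊢ ·
Reachable graph of Q (4 states):
  v0 = b.(0 + 0 + b.0) + b.b.(0 + 0 + b.0) ⊢ —b→ v1, —b→ v2
  v1 = 0 + 0 + b.0 ⊢ —b→ v3
  v2 = b.(0 + 0 + b.0) ⊢ —b→ v1
  v3 = 0 ⊢ ·
Run σ = ⟨a⟩ on P: start {u0}
  [1] a ⇒ {u1}
  P completes σ.
Run σ = ⟨a⟩ on Q: start {v0}
  [1] a ⇒ no successor for Q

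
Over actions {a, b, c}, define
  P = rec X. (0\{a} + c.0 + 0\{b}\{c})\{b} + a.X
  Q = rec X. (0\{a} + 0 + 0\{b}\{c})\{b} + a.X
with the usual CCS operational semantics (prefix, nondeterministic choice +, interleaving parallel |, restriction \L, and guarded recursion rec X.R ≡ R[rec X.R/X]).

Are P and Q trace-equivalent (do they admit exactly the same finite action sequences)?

Reachable graph of P (2 states):
  m0 = rec X. (0\{a} + c.0 + 0\{b}\{c})\{b} + a.X → -a-> m0, -c-> m1
  m1 = 0\{b} → ∅
Reachable graph of Q (1 states):
  n0 = rec X. (0\{a} + 0 + 0\{b}\{c})\{b} + a.X → -a-> n0
Run σ = ⟨c⟩ on P: start {m0}
  after c @ step 1: {m1}
  ✓ P
Run σ = ⟨c⟩ on Q: start {n0}
  after c @ step 1: ∅ (Q stuck)

traces(P) ≠ traces(Q) — witness ⟨c⟩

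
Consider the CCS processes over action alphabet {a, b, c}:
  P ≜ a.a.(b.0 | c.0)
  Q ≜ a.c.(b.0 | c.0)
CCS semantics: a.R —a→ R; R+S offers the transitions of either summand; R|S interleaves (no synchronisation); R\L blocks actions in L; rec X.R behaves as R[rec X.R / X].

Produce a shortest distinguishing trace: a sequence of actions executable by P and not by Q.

P's transition system — 6 states:
  u0 = a.a.(b.0 | c.0) :: -a-> u1
  u1 = a.(b.0 | c.0) :: -a-> u2
  u2 = b.0 | c.0 :: -b-> u3, -c-> u4
  u3 = 0 | c.0 :: -c-> u5
  u4 = b.0 | 0 :: -b-> u5
  u5 = 0 | 0 :: stopped
Q's transition system — 6 states:
  v0 = a.c.(b.0 | c.0) :: -a-> v1
  v1 = c.(b.0 | c.0) :: -c-> v2
  v2 = b.0 | c.0 :: -b-> v3, -c-> v4
  v3 = 0 | c.0 :: -c-> v5
  v4 = b.0 | 0 :: -b-> v5
  v5 = 0 | 0 :: stopped
Executing aa from P (initial set {u0}):
  [1] a ⇒ {u1}
  [2] a ⇒ {u2}
  — P admits the full trace.
Executing aa from Q (initial set {v0}):
  [1] a ⇒ {v1}
  [2] a ⇒ ∅  — Q cannot continue

aa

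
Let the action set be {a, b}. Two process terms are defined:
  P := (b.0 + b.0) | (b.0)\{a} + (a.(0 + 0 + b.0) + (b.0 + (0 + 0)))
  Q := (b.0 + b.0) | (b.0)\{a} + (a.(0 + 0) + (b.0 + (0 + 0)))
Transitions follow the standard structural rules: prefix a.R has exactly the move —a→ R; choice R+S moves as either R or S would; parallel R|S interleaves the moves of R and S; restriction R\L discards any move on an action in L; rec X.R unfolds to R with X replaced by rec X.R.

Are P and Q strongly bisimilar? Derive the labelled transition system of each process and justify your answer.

P's transition system — 6 states:
  p0 = (b.0 + b.0) | (b.0)\{a} + (a.(0 + 0 + b.0) + (b.0 + (0 + 0))) ⊢ =a=> p1, =b=> p2, =b=> p3, =b=> p4
  p1 = 0 + 0 + b.0 ⊢ =b=> p3
  p2 = (b.0 + b.0) | 0\{a} ⊢ =b=> p5
  p3 = 0 ⊢ ∅
  p4 = 0 | (b.0)\{a} ⊢ =b=> p5
  p5 = 0 | 0\{a} ⊢ ∅
Q's transition system — 6 states:
  q0 = (b.0 + b.0) | (b.0)\{a} + (a.(0 + 0) + (b.0 + (0 + 0))) ⊢ =a=> q1, =b=> q2, =b=> q3, =b=> q4
  q1 = 0 + 0 ⊢ ∅
  q2 = (b.0 + b.0) | 0\{a} ⊢ =b=> q5
  q3 = 0 ⊢ ∅
  q4 = 0 | (b.0)\{a} ⊢ =b=> q5
  q5 = 0 | 0\{a} ⊢ ∅
Bisimilarity quotient blocks:
  B0 = {p0}
  B1 = {p1, p2, p4, q2, q4}
  B2 = {p3, p5, q1, q3, q5}
  B3 = {q0}
p0 ∈ B0, q0 ∈ B3 → different blocks

NO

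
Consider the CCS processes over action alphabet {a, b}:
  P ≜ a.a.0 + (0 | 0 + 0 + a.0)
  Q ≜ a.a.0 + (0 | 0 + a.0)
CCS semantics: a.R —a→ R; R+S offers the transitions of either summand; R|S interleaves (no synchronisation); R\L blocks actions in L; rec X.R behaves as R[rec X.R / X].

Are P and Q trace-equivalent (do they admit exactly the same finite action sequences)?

trace-equivalent

Reachable graph of P (3 states):
  u0 = a.a.0 + (0 | 0 + 0 + a.0) → —a→ u1, —a→ u2
  u1 = 0 → ·
  u2 = a.0 → —a→ u1
Reachable graph of Q (3 states):
  v0 = a.a.0 + (0 | 0 + a.0) → —a→ v1, —a→ v2
  v1 = 0 → ·
  v2 = a.0 → —a→ v1
Bisimilarity quotient blocks:
  B0 = {u0, v0}
  B1 = {u1, v1}
  B2 = {u2, v2}
u0 ∈ B0, v0 ∈ B0 → same block
Bisimilar ⇒ trace-equivalent.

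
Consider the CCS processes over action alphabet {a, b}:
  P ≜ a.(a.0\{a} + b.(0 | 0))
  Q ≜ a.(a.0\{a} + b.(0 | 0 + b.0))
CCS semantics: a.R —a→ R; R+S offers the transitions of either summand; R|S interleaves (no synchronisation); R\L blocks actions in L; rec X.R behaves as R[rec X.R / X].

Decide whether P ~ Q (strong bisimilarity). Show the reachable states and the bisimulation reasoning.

Reachable graph of P (4 states):
  m0 = a.(a.0\{a} + b.(0 | 0)) → ··a··> m1
  m1 = a.0\{a} + b.(0 | 0) → ··a··> m2, ··b··> m3
  m2 = 0\{a} → stopped
  m3 = 0 | 0 → stopped
Reachable graph of Q (5 states):
  n0 = a.(a.0\{a} + b.(0 | 0 + b.0)) → ··a··> n1
  n1 = a.0\{a} + b.(0 | 0 + b.0) → ··a··> n2, ··b··> n3
  n2 = 0\{a} → stopped
  n3 = 0 | 0 + b.0 → ··b··> n4
  n4 = 0 → stopped
Bisimilarity quotient blocks:
  B0 = {m0}
  B1 = {m1}
  B2 = {m2, m3, n2, n4}
  B3 = {n0}
  B4 = {n1}
  B5 = {n3}
m0 ∈ B0, n0 ∈ B3 → different blocks

not bisimilar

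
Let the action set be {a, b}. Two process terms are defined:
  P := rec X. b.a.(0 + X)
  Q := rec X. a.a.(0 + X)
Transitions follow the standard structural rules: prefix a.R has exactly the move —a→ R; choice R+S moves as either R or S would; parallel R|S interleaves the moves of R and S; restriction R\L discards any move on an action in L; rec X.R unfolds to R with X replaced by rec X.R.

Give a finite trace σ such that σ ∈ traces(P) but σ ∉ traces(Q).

b

Reachable graph of P (3 states):
  u0 = rec X. b.a.(0 + X) → -b-> u1
  u1 = a.(0 + (rec X. b.a.(0 + X))) → -a-> u2
  u2 = 0 + (rec X. b.a.(0 + X)) → -b-> u1
Reachable graph of Q (3 states):
  v0 = rec X. a.a.(0 + X) → -a-> v1
  v1 = a.(0 + (rec X. a.a.(0 + X))) → -a-> v2
  v2 = 0 + (rec X. a.a.(0 + X)) → -a-> v1
Executing b from P (initial set {u0}):
  [1] b ⇒ {u1}
  P completes σ.
Executing b from Q (initial set {v0}):
  [1] b ⇒ ∅  — Q cannot continue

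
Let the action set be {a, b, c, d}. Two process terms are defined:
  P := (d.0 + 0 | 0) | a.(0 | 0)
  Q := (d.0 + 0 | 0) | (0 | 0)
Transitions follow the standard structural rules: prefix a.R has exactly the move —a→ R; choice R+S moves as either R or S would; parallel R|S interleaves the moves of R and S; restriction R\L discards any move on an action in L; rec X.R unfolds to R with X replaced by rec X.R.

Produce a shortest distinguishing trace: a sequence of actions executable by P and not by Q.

a

Reachable graph of P (4 states):
  m0 = (d.0 + 0 | 0) | a.(0 | 0) has moves -a-> m1, -d-> m2
  m1 = (d.0 + 0 | 0) | (0 | 0) has moves -d-> m3
  m2 = 0 | a.(0 | 0) has moves -a-> m3
  m3 = 0 | (0 | 0) has moves deadlocked
Reachable graph of Q (2 states):
  n0 = (d.0 + 0 | 0) | (0 | 0) has moves -d-> n1
  n1 = 0 | (0 | 0) has moves deadlocked
Run σ = ⟨a⟩ on P: start {m0}
  step 1 (a): {m1}
  — P admits the full trace.
Run σ = ⟨a⟩ on Q: start {n0}
  step 1 (a): ∅ (Q stuck)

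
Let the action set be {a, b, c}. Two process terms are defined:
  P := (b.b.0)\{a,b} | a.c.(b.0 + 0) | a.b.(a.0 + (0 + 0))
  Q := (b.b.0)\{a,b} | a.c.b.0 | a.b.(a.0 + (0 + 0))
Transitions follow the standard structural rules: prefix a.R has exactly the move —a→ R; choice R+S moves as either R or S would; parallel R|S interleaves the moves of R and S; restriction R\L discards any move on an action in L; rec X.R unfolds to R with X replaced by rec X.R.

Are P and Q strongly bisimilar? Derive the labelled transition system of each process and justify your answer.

YES

LTS(P): 16 reachable states
  m0 = (b.b.0)\{a,b} | a.c.(b.0 + 0) | a.b.(a.0 + (0 + 0)) | —a→ m1, —a→ m2
  m1 = (b.b.0)\{a,b} | a.c.(b.0 + 0) | b.(a.0 + (0 + 0)) | —a→ m3, —b→ m4
  m2 = (b.b.0)\{a,b} | c.(b.0 + 0) | a.b.(a.0 + (0 + 0)) | —a→ m3, —c→ m5
  m3 = (b.b.0)\{a,b} | c.(b.0 + 0) | b.(a.0 + (0 + 0)) | —b→ m6, —c→ m7
  m4 = (b.b.0)\{a,b} | a.c.(b.0 + 0) | (a.0 + (0 + 0)) | —a→ m6, —a→ m8
  m5 = (b.b.0)\{a,b} | (b.0 + 0) | a.b.(a.0 + (0 + 0)) | —a→ m7, —b→ m9
  m6 = (b.b.0)\{a,b} | c.(b.0 + 0) | (a.0 + (0 + 0)) | —a→ m10, —c→ m11
  m7 = (b.b.0)\{a,b} | (b.0 + 0) | b.(a.0 + (0 + 0)) | —b→ m11, —b→ m12
  m8 = (b.b.0)\{a,b} | a.c.(b.0 + 0) | 0 | —a→ m10
  m9 = (b.b.0)\{a,b} | 0 | a.b.(a.0 + (0 + 0)) | —a→ m12
  m10 = (b.b.0)\{a,b} | c.(b.0 + 0) | 0 | —c→ m13
  m11 = (b.b.0)\{a,b} | (b.0 + 0) | (a.0 + (0 + 0)) | —a→ m13, —b→ m14
  m12 = (b.b.0)\{a,b} | 0 | b.(a.0 + (0 + 0)) | —b→ m14
  m13 = (b.b.0)\{a,b} | (b.0 + 0) | 0 | —b→ m15
  m14 = (b.b.0)\{a,b} | 0 | (a.0 + (0 + 0)) | —a→ m15
  m15 = (b.b.0)\{a,b} | 0 | 0 | stopped
LTS(Q): 16 reachable states
  n0 = (b.b.0)\{a,b} | a.c.b.0 | a.b.(a.0 + (0 + 0)) | —a→ n1, —a→ n2
  n1 = (b.b.0)\{a,b} | a.c.b.0 | b.(a.0 + (0 + 0)) | —a→ n3, —b→ n4
  n2 = (b.b.0)\{a,b} | c.b.0 | a.b.(a.0 + (0 + 0)) | —a→ n3, —c→ n5
  n3 = (b.b.0)\{a,b} | c.b.0 | b.(a.0 + (0 + 0)) | —b→ n6, —c→ n7
  n4 = (b.b.0)\{a,b} | a.c.b.0 | (a.0 + (0 + 0)) | —a→ n6, —a→ n8
  n5 = (b.b.0)\{a,b} | b.0 | a.b.(a.0 + (0 + 0)) | —a→ n7, —b→ n9
  n6 = (b.b.0)\{a,b} | c.b.0 | (a.0 + (0 + 0)) | —a→ n10, —c→ n11
  n7 = (b.b.0)\{a,b} | b.0 | b.(a.0 + (0 + 0)) | —b→ n11, —b→ n12
  n8 = (b.b.0)\{a,b} | a.c.b.0 | 0 | —a→ n10
  n9 = (b.b.0)\{a,b} | 0 | a.b.(a.0 + (0 + 0)) | —a→ n12
  n10 = (b.b.0)\{a,b} | c.b.0 | 0 | —c→ n13
  n11 = (b.b.0)\{a,b} | b.0 | (a.0 + (0 + 0)) | —a→ n13, —b→ n14
  n12 = (b.b.0)\{a,b} | 0 | b.(a.0 + (0 + 0)) | —b→ n14
  n13 = (b.b.0)\{a,b} | b.0 | 0 | —b→ n15
  n14 = (b.b.0)\{a,b} | 0 | (a.0 + (0 + 0)) | —a→ n15
  n15 = (b.b.0)\{a,b} | 0 | 0 | stopped
Partition-refinement fixed point:
  B0 = {m0, n0}
  B1 = {m1, n1}
  B2 = {m4, n4}
  B3 = {m6, n6}
  B4 = {m10, n10}
  B5 = {m13, n13}
  B6 = {m15, n15}
  B7 = {m11, n11}
  B8 = {m14, n14}
  B9 = {m8, n8}
  B10 = {m3, n3}
  B11 = {m7, n7}
  B12 = {m12, n12}
  B13 = {m2, n2}
  B14 = {m5, n5}
  B15 = {m9, n9}
m0 ∈ B0, n0 ∈ B0 → same block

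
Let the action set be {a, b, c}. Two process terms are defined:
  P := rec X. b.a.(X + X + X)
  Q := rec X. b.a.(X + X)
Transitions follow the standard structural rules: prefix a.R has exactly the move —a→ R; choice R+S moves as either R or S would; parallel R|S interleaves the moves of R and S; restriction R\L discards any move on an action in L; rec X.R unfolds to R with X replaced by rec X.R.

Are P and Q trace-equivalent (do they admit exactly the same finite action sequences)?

P's transition system — 3 states:
  m0 = rec X. b.a.(X + X + X) ⊢ --b--▸ m1
  m1 = a.((rec X. b.a.(X + X + X)) + (rec X. b.a.(X + X + X)) + (rec X. b.a.(X + X + X))) ⊢ --a--▸ m2
  m2 = (rec X. b.a.(X + X + X)) + (rec X. b.a.(X + X + X)) + (rec X. b.a.(X + X + X)) ⊢ --b--▸ m1
Q's transition system — 3 states:
  n0 = rec X. b.a.(X + X) ⊢ --b--▸ n1
  n1 = a.((rec X. b.a.(X + X)) + (rec X. b.a.(X + X))) ⊢ --a--▸ n2
  n2 = (rec X. b.a.(X + X)) + (rec X. b.a.(X + X)) ⊢ --b--▸ n1
Bisimilarity quotient blocks:
  B0 = {m0, m2, n0, n2}
  B1 = {m1, n1}
m0 ∈ B0, n0 ∈ B0 → same block
Bisimilar ⇒ trace-equivalent.

trace-equivalent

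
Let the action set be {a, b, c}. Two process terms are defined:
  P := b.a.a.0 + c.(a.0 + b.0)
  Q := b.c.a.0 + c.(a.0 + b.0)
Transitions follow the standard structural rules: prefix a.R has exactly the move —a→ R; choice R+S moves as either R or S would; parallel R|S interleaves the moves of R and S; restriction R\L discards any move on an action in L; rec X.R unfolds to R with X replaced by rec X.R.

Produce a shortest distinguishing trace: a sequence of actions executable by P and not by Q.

P's transition system — 5 states:
  m0 = b.a.a.0 + c.(a.0 + b.0) has moves ··b··> m1, ··c··> m2
  m1 = a.a.0 has moves ··a··> m3
  m2 = a.0 + b.0 has moves ··a··> m4, ··b··> m4
  m3 = a.0 has moves ··a··> m4
  m4 = 0 has moves stopped
Q's transition system — 5 states:
  n0 = b.c.a.0 + c.(a.0 + b.0) has moves ··b··> n1, ··c··> n2
  n1 = c.a.0 has moves ··c··> n3
  n2 = a.0 + b.0 has moves ··a··> n4, ··b··> n4
  n3 = a.0 has moves ··a··> n4
  n4 = 0 has moves stopped
Run σ = ⟨ba⟩ on P: start {m0}
  after b @ step 1: {m1}
  after a @ step 2: {m3}
  ✓ P
Run σ = ⟨ba⟩ on Q: start {n0}
  after b @ step 1: {n1}
  after a @ step 2: no successor for Q

ba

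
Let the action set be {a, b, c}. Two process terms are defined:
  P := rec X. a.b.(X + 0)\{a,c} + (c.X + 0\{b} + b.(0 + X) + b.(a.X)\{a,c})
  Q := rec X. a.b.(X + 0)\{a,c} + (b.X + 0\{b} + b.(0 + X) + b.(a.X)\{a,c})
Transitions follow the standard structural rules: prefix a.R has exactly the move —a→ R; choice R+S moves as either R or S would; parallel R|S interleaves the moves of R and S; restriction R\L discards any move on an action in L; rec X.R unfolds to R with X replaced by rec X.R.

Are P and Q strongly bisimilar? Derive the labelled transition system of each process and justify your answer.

P ≁ Q

LTS(P): 7 reachable states
  m0 = rec X. a.b.(X + 0)\{a,c} + (c.X + 0\{b} + b.(0 + X) + b.(a.X)\{a,c}) → ··a··> m1, ··b··> m2, ··b··> m3, ··c··> m0
  m1 = b.((rec X. a.b.(X + 0)\{a,c} + (c.X + 0\{b} + b.(0 + X) + b.(a.X)\{a,c})) + 0)\{a,c} → ··b··> m4
  m2 = (a.(rec X. a.b.(X + 0)\{a,c} + (c.X + 0\{b} + b.(0 + X) + b.(a.X)\{a,c})))\{a,c} → deadlocked
  m3 = 0 + (rec X. a.b.(X + 0)\{a,c} + (c.X + 0\{b} + b.(0 + X) + b.(a.X)\{a,c})) → ··a··> m1, ··b··> m2, ··b··> m3, ··c··> m0
  m4 = ((rec X. a.b.(X + 0)\{a,c} + (c.X + 0\{b} + b.(0 + X) + b.(a.X)\{a,c})) + 0)\{a,c} → ··b··> m5, ··b··> m6
  m5 = (0 + (rec X. a.b.(X + 0)\{a,c} + (c.X + 0\{b} + b.(0 + X) + b.(a.X)\{a,c})))\{a,c} → ··b··> m5, ··b··> m6
  m6 = (a.(rec X. a.b.(X + 0)\{a,c} + (c.X + 0\{b} + b.(0 + X) + b.(a.X)\{a,c})))\{a,c}\{a,c} → deadlocked
LTS(Q): 8 reachable states
  n0 = rec X. a.b.(X + 0)\{a,c} + (b.X + 0\{b} + b.(0 + X) + b.(a.X)\{a,c}) → ··a··> n1, ··b··> n0, ··b··> n2, ··b··> n3
  n1 = b.((rec X. a.b.(X + 0)\{a,c} + (b.X + 0\{b} + b.(0 + X) + b.(a.X)\{a,c})) + 0)\{a,c} → ··b··> n4
  n2 = (a.(rec X. a.b.(X + 0)\{a,c} + (b.X + 0\{b} + b.(0 + X) + b.(a.X)\{a,c})))\{a,c} → deadlocked
  n3 = 0 + (rec X. a.b.(X + 0)\{a,c} + (b.X + 0\{b} + b.(0 + X) + b.(a.X)\{a,c})) → ··a··> n1, ··b··> n0, ··b··> n2, ··b··> n3
  n4 = ((rec X. a.b.(X + 0)\{a,c} + (b.X + 0\{b} + b.(0 + X) + b.(a.X)\{a,c})) + 0)\{a,c} → ··b··> n5, ··b··> n6, ··b··> n7
  n5 = (0 + (rec X. a.b.(X + 0)\{a,c} + (b.X + 0\{b} + b.(0 + X) + b.(a.X)\{a,c})))\{a,c} → ··b··> n5, ··b··> n6, ··b··> n7
  n6 = (a.(rec X. a.b.(X + 0)\{a,c} + (b.X + 0\{b} + b.(0 + X) + b.(a.X)\{a,c})))\{a,c}\{a,c} → deadlocked
  n7 = (rec X. a.b.(X + 0)\{a,c} + (b.X + 0\{b} + b.(0 + X) + b.(a.X)\{a,c}))\{a,c} → ··b··> n5, ··b··> n6, ··b··> n7
Bisimilarity quotient blocks:
  B0 = {m0, m3}
  B1 = {m1, n1}
  B2 = {m4, m5, n4, n5, n7}
  B3 = {m2, m6, n2, n6}
  B4 = {n0, n3}
m0 ∈ B0, n0 ∈ B4 → different blocks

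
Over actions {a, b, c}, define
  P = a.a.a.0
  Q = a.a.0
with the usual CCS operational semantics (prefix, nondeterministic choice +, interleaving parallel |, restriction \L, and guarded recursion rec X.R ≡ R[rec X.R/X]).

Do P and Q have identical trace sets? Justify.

P's transition system — 4 states:
  s0 = a.a.a.0 has moves —a→ s1
  s1 = a.a.0 has moves —a→ s2
  s2 = a.0 has moves —a→ s3
  s3 = 0 has moves (no moves)
Q's transition system — 3 states:
  t0 = a.a.0 has moves —a→ t1
  t1 = a.0 has moves —a→ t2
  t2 = 0 has moves (no moves)
Run σ = ⟨aaa⟩ on P: start {s0}
  [1] a ⇒ {s1}
  [2] a ⇒ {s2}
  [3] a ⇒ {s3}
  P completes σ.
Run σ = ⟨aaa⟩ on Q: start {t0}
  [1] a ⇒ {t1}
  [2] a ⇒ {t2}
  [3] a ⇒ ∅  — Q cannot continue

NO — witness ⟨aaa⟩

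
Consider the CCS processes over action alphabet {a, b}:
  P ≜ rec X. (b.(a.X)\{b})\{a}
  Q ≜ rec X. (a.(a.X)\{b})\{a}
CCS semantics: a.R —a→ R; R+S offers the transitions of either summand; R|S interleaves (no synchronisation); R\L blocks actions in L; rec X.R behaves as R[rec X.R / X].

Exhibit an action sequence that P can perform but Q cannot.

b

P's transition system — 2 states:
  s0 = rec X. (b.(a.X)\{b})\{a} ⊢ ··b··> s1
  s1 = (a.(rec X. (b.(a.X)\{b})\{a}))\{b}\{a} ⊢ deadlocked
Q's transition system — 1 states:
  t0 = rec X. (a.(a.X)\{b})\{a} ⊢ deadlocked
Trace ⟨b⟩ through P, begin at {s0}:
  after b @ step 1: {s1}
  P completes σ.
Trace ⟨b⟩ through Q, begin at {t0}:
  after b @ step 1: no successor for Q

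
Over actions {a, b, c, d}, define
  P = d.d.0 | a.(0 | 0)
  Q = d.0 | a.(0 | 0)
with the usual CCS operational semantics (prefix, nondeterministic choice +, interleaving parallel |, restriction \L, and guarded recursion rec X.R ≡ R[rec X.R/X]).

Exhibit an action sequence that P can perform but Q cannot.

dd

LTS(P): 6 reachable states
  s0 = d.d.0 | a.(0 | 0) ⊢ --a--▸ s1, --d--▸ s2
  s1 = d.d.0 | (0 | 0) ⊢ --d--▸ s3
  s2 = d.0 | a.(0 | 0) ⊢ --a--▸ s3, --d--▸ s4
  s3 = d.0 | (0 | 0) ⊢ --d--▸ s5
  s4 = 0 | a.(0 | 0) ⊢ --a--▸ s5
  s5 = 0 | (0 | 0) ⊢ (no moves)
LTS(Q): 4 reachable states
  t0 = d.0 | a.(0 | 0) ⊢ --a--▸ t1, --d--▸ t2
  t1 = d.0 | (0 | 0) ⊢ --d--▸ t3
  t2 = 0 | a.(0 | 0) ⊢ --a--▸ t3
  t3 = 0 | (0 | 0) ⊢ (no moves)
Executing dd from P (initial set {s0}):
  [1] d ⇒ {s2}
  [2] d ⇒ {s4}
  P completes σ.
Executing dd from Q (initial set {t0}):
  [1] d ⇒ {t2}
  [2] d ⇒ ∅ (Q stuck)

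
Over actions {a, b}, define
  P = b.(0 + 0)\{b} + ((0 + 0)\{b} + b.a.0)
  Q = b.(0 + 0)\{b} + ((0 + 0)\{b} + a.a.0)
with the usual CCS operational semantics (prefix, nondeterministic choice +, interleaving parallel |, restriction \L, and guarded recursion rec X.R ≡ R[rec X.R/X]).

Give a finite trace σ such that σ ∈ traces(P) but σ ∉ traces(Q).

ba

P's transition system — 4 states:
  p0 = b.(0 + 0)\{b} + ((0 + 0)\{b} + b.a.0) :: —b→ p1, —b→ p2
  p1 = (0 + 0)\{b} :: deadlocked
  p2 = a.0 :: —a→ p3
  p3 = 0 :: deadlocked
Q's transition system — 4 states:
  q0 = b.(0 + 0)\{b} + ((0 + 0)\{b} + a.a.0) :: —a→ q1, —b→ q2
  q1 = a.0 :: —a→ q3
  q2 = (0 + 0)\{b} :: deadlocked
  q3 = 0 :: deadlocked
Trace ⟨ba⟩ through P, begin at {p0}:
  after b @ step 1: {p1, p2}
  after a @ step 2: {p3}
  — P admits the full trace.
Trace ⟨ba⟩ through Q, begin at {q0}:
  after b @ step 1: {q2}
  after a @ step 2: no successor for Q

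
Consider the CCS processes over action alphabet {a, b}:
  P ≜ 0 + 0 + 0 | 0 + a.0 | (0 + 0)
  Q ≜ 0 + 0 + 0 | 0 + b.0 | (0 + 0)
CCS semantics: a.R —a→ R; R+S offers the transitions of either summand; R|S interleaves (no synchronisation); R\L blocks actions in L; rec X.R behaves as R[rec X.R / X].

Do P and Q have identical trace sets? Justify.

NO — witness ⟨a⟩

LTS(P): 2 reachable states
  u0 = 0 + 0 + 0 | 0 + a.0 | (0 + 0) :: ··a··> u1
  u1 = 0 | (0 + 0) :: ·
LTS(Q): 2 reachable states
  v0 = 0 + 0 + 0 | 0 + b.0 | (0 + 0) :: ··b··> v1
  v1 = 0 | (0 + 0) :: ·
Trace ⟨a⟩ through P, begin at {u0}:
  step 1 (a): {u1}
  ✓ P
Trace ⟨a⟩ through Q, begin at {v0}:
  step 1 (a): ∅ (Q stuck)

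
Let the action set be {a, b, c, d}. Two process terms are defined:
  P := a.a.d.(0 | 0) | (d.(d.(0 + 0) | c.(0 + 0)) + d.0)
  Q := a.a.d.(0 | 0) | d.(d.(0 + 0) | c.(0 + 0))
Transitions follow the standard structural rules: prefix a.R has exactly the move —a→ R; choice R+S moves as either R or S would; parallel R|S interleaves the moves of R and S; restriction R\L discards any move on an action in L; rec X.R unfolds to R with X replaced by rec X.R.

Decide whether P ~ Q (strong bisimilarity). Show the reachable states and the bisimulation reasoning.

Reachable graph of P (24 states):
  m0 = a.a.d.(0 | 0) | (d.(d.(0 + 0) | c.(0 + 0)) + d.0) | --a--▸ m1, --d--▸ m2, --d--▸ m3
  m1 = a.d.(0 | 0) | (d.(d.(0 + 0) | c.(0 + 0)) + d.0) | --a--▸ m4, --d--▸ m5, --d--▸ m6
  m2 = a.a.d.(0 | 0) | (d.(0 + 0) | c.(0 + 0)) | --a--▸ m5, --c--▸ m7, --d--▸ m8
  m3 = a.a.d.(0 | 0) | 0 | --a--▸ m6
  m4 = d.(0 | 0) | (d.(d.(0 + 0) | c.(0 + 0)) + d.0) | --d--▸ m10, --d--▸ m11, --d--▸ m9
  m5 = a.d.(0 | 0) | (d.(0 + 0) | c.(0 + 0)) | --a--▸ m10, --c--▸ m12, --d--▸ m13
  m6 = a.d.(0 | 0) | 0 | --a--▸ m11
  m7 = a.a.d.(0 | 0) | (d.(0 + 0) | (0 + 0)) | --a--▸ m12, --d--▸ m14
  m8 = a.a.d.(0 | 0) | ((0 + 0) | c.(0 + 0)) | --a--▸ m13, --c--▸ m14
  m9 = 0 | 0 | (d.(d.(0 + 0) | c.(0 + 0)) + d.0) | --d--▸ m15, --d--▸ m16
  m10 = d.(0 | 0) | (d.(0 + 0) | c.(0 + 0)) | --c--▸ m17, --d--▸ m15, --d--▸ m18
  m11 = d.(0 | 0) | 0 | --d--▸ m16
  m12 = a.d.(0 | 0) | (d.(0 + 0) | (0 + 0)) | --a--▸ m17, --d--▸ m19
  m13 = a.d.(0 | 0) | ((0 + 0) | c.(0 + 0)) | --a--▸ m18, --c--▸ m19
  m14 = a.a.d.(0 | 0) | ((0 + 0) | (0 + 0)) | --a--▸ m19
  m15 = 0 | 0 | (d.(0 + 0) | c.(0 + 0)) | --c--▸ m20, --d--▸ m21
  m16 = 0 | 0 | 0 | (no moves)
  m17 = d.(0 | 0) | (d.(0 + 0) | (0 + 0)) | --d--▸ m20, --d--▸ m22
  m18 = d.(0 | 0) | ((0 + 0) | c.(0 + 0)) | --c--▸ m22, --d--▸ m21
  m19 = a.d.(0 | 0) | ((0 + 0) | (0 + 0)) | --a--▸ m22
  m20 = 0 | 0 | (d.(0 + 0) | (0 + 0)) | --d--▸ m23
  m21 = 0 | 0 | ((0 + 0) | c.(0 + 0)) | --c--▸ m23
  m22 = d.(0 | 0) | ((0 + 0) | (0 + 0)) | --d--▸ m23
  m23 = 0 | 0 | ((0 + 0) | (0 + 0)) | (no moves)
Reachable graph of Q (20 states):
  n0 = a.a.d.(0 | 0) | d.(d.(0 + 0) | c.(0 + 0)) | --a--▸ n1, --d--▸ n2
  n1 = a.d.(0 | 0) | d.(d.(0 + 0) | c.(0 + 0)) | --a--▸ n3, --d--▸ n4
  n2 = a.a.d.(0 | 0) | (d.(0 + 0) | c.(0 + 0)) | --a--▸ n4, --c--▸ n5, --d--▸ n6
  n3 = d.(0 | 0) | d.(d.(0 + 0) | c.(0 + 0)) | --d--▸ n7, --d--▸ n8
  n4 = a.d.(0 | 0) | (d.(0 + 0) | c.(0 + 0)) | --a--▸ n8, --c--▸ n9, --d--▸ n10
  n5 = a.a.d.(0 | 0) | (d.(0 + 0) | (0 + 0)) | --a--▸ n9, --d--▸ n11
  n6 = a.a.d.(0 | 0) | ((0 + 0) | c.(0 + 0)) | --a--▸ n10, --c--▸ n11
  n7 = 0 | 0 | d.(d.(0 + 0) | c.(0 + 0)) | --d--▸ n12
  n8 = d.(0 | 0) | (d.(0 + 0) | c.(0 + 0)) | --c--▸ n13, --d--▸ n12, --d--▸ n14
  n9 = a.d.(0 | 0) | (d.(0 + 0) | (0 + 0)) | --a--▸ n13, --d--▸ n15
  n10 = a.d.(0 | 0) | ((0 + 0) | c.(0 + 0)) | --a--▸ n14, --c--▸ n15
  n11 = a.a.d.(0 | 0) | ((0 + 0) | (0 + 0)) | --a--▸ n15
  n12 = 0 | 0 | (d.(0 + 0) | c.(0 + 0)) | --c--▸ n16, --d--▸ n17
  n13 = d.(0 | 0) | (d.(0 + 0) | (0 + 0)) | --d--▸ n16, --d--▸ n18
  n14 = d.(0 | 0) | ((0 + 0) | c.(0 + 0)) | --c--▸ n18, --d--▸ n17
  n15 = a.d.(0 | 0) | ((0 + 0) | (0 + 0)) | --a--▸ n18
  n16 = 0 | 0 | (d.(0 + 0) | (0 + 0)) | --d--▸ n19
  n17 = 0 | 0 | ((0 + 0) | c.(0 + 0)) | --c--▸ n19
  n18 = d.(0 | 0) | ((0 + 0) | (0 + 0)) | --d--▸ n19
  n19 = 0 | 0 | ((0 + 0) | (0 + 0)) | (no moves)
Bisimilarity quotient blocks:
  B0 = {m0}
  B1 = {m14, m3, n11}
  B2 = {m19, m6, n15}
  B3 = {m11, m20, m22, n16, n18}
  B4 = {m16, m23, n19}
  B5 = {m1}
  B6 = {m5, n4}
  B7 = {m10, n8}
  B8 = {m15, m18, n12, n14}
  B9 = {m21, n17}
  B10 = {m17, n13}
  B11 = {m12, n9}
  B12 = {m13, n10}
  B13 = {m4}
  B14 = {m9}
  B15 = {m2, n2}
  B16 = {m7, n5}
  B17 = {m8, n6}
  B18 = {n0}
  B19 = {n1}
  B20 = {n3}
  B21 = {n7}
m0 ∈ B0, n0 ∈ B18 → different blocks

NO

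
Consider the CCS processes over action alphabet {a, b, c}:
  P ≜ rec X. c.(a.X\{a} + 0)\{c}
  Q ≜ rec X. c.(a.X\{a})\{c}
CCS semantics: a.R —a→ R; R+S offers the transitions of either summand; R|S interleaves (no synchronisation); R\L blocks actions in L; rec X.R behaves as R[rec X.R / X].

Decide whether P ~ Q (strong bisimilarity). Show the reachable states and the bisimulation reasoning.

P's transition system — 3 states:
  p0 = rec X. c.(a.X\{a} + 0)\{c} has moves =c=> p1
  p1 = (a.(rec X. c.(a.X\{a} + 0)\{c})\{a} + 0)\{c} has moves =a=> p2
  p2 = (rec X. c.(a.X\{a} + 0)\{c})\{a}\{c} has moves stopped
Q's transition system — 3 states:
  q0 = rec X. c.(a.X\{a})\{c} has moves =c=> q1
  q1 = (a.(rec X. c.(a.X\{a})\{c})\{a})\{c} has moves =a=> q2
  q2 = (rec X. c.(a.X\{a})\{c})\{a}\{c} has moves stopped
Bisimilarity quotient blocks:
  B0 = {p0, q0}
  B1 = {p1, q1}
  B2 = {p2, q2}
p0 ∈ B0, q0 ∈ B0 → same block

bisimilar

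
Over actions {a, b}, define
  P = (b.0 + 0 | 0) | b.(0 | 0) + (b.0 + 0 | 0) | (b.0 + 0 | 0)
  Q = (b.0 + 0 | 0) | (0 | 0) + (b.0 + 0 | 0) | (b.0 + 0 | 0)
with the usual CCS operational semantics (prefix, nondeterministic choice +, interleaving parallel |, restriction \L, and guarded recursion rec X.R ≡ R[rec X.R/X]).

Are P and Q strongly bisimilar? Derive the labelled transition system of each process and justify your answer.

P's transition system — 7 states:
  s0 = (b.0 + 0 | 0) | b.(0 | 0) + (b.0 + 0 | 0) | (b.0 + 0 | 0) has moves —b→ s1, —b→ s2, —b→ s3, —b→ s4
  s1 = (b.0 + 0 | 0) | (0 | 0) has moves —b→ s5
  s2 = (b.0 + 0 | 0) | 0 has moves —b→ s6
  s3 = 0 | (b.0 + 0 | 0) has moves —b→ s6
  s4 = 0 | b.(0 | 0) has moves —b→ s5
  s5 = 0 | (0 | 0) has moves ·
  s6 = 0 | 0 has moves ·
Q's transition system — 5 states:
  t0 = (b.0 + 0 | 0) | (0 | 0) + (b.0 + 0 | 0) | (b.0 + 0 | 0) has moves —b→ t1, —b→ t2, —b→ t3
  t1 = (b.0 + 0 | 0) | 0 has moves —b→ t4
  t2 = 0 | (0 | 0) has moves ·
  t3 = 0 | (b.0 + 0 | 0) has moves —b→ t4
  t4 = 0 | 0 has moves ·
Partition-refinement fixed point:
  B0 = {s0}
  B1 = {s1, s2, s3, s4, t1, t3}
  B2 = {s5, s6, t2, t4}
  B3 = {t0}
s0 ∈ B0, t0 ∈ B3 → different blocks

NO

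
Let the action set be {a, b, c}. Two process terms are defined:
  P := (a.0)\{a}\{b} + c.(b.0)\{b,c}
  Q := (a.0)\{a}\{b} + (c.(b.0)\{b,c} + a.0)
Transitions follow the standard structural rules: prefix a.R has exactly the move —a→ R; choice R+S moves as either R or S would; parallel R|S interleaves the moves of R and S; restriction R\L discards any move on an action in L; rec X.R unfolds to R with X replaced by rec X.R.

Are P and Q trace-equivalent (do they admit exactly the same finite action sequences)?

NO — witness ⟨a⟩

LTS(P): 2 reachable states
  m0 = (a.0)\{a}\{b} + c.(b.0)\{b,c} :: --c--▸ m1
  m1 = (b.0)\{b,c} :: ·
LTS(Q): 3 reachable states
  n0 = (a.0)\{a}\{b} + (c.(b.0)\{b,c} + a.0) :: --a--▸ n1, --c--▸ n2
  n1 = 0 :: ·
  n2 = (b.0)\{b,c} :: ·
Executing a from Q (initial set {n0}):
  step 1 (a): {n1}
  Q completes σ.
Executing a from P (initial set {m0}):
  step 1 (a): ∅ (P stuck)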